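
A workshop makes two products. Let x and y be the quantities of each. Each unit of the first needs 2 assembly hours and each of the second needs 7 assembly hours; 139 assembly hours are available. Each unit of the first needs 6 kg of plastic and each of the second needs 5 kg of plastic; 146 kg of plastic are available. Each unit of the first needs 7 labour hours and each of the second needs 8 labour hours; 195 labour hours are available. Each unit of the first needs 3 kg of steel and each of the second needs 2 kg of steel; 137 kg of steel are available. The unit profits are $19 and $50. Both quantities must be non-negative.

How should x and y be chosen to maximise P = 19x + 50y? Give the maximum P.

Vertices and P = 19x + 50y:
  (0, 0) → P = 0
  (0, 139/7) → P = 6950/7
  (73/3, 0) → P = 1387/3
  (23/3, 53/3) → P = 1029
  (193/13, 148/13) → P = 11067/13

x = 23/3, y = 53/3, maximum P = 1029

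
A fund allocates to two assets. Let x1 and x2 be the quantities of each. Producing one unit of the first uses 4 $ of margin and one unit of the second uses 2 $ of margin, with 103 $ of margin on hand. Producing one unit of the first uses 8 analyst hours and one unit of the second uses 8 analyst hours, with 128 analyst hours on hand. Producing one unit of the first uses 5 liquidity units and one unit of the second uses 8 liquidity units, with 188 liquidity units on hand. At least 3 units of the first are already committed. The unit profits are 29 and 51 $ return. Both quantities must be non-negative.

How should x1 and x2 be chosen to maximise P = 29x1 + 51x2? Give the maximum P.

x1 = 3, x2 = 13, maximum P = 750

Vertices and P = 29x1 + 51x2:
  (16, 0) → P = 464
  (3, 0) → P = 87
  (3, 13) → P = 750

The optimum lies where 8x1 + 8x2 = 128 and x1 = 3.
Solving simultaneously gives x1 = 3, x2 = 13.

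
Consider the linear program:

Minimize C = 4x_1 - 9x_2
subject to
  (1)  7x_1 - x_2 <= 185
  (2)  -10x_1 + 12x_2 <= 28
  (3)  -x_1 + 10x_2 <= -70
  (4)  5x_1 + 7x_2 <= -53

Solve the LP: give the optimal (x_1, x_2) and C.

Extreme points and C = 4x_1 - 9x_2:
  (23, -24) → C = 308
  (-140/11, -91/11) → C = 259/11
  (-40/57, -403/57) → C = 3467/57
The feasible region is unbounded (it extends along (-6, -5), (-1, -7)), but C strictly increases along every unbounded feasible direction, so there is no improving ray and the minimum is attained at a vertex.

The optimum lies where -10x_1 + 12x_2 = 28 and -x_1 + 10x_2 = -70.
Solving simultaneously gives x_1 = -140/11, x_2 = -91/11.

x_1 = -140/11, x_2 = -91/11, minimum C = 259/11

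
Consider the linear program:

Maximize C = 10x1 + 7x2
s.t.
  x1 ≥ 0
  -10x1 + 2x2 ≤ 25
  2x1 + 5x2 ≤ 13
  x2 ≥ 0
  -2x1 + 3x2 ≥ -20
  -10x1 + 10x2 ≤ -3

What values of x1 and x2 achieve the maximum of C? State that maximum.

Extreme points and C = 10x1 + 7x2:
  (13/2, 0) → C = 65
  (29/14, 62/35) → C = 1159/35
  (3/10, 0) → C = 3

x1 = 13/2, x2 = 0, maximum C = 65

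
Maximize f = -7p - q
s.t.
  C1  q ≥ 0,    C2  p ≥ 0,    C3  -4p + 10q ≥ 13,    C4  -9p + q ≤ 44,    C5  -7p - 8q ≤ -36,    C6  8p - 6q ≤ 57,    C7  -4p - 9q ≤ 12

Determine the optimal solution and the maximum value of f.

Vertices and f = -7p - q:
  (0, 44) → f = -44
  (0, 9/2) → f = -9/2
  (128/51, 235/102) → f = -2027/102
  (81/7, 83/14) → f = -1217/14
The feasible region is unbounded (it extends along (3, 4), (1, 9)), but f strictly decreases along every unbounded feasible direction, so there is no improving ray and the maximum is attained at a vertex.

The optimum lies where p = 0 and -7p - 8q = -36.
Solving simultaneously gives p = 0, q = 9/2.

p = 0, q = 9/2, maximum f = -9/2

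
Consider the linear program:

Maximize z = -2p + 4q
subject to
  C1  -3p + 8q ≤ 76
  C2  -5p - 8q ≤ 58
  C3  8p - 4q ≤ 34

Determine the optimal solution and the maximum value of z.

Feasible corners and z = -2p + 4q:
  (-67/4, 103/32) → z = 371/8
  (144/13, 355/26) → z = 422/13
  (10/21, -317/42) → z = -218/7

At the optimal vertex, -3p + 8q = 76 and -5p - 8q = 58.
Solving simultaneously gives p = -67/4, q = 103/32.

p = -67/4, q = 103/32, maximum z = 371/8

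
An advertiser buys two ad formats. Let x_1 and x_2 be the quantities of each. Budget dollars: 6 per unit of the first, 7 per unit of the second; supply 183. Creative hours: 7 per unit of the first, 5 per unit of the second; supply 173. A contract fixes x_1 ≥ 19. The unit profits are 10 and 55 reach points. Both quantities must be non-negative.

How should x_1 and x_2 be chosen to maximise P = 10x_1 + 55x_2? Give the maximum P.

Extreme points and P = 10x_1 + 55x_2:
  (173/7, 0) → P = 1730/7
  (19, 0) → P = 190
  (19, 8) → P = 630

x_1 = 19, x_2 = 8, maximum P = 630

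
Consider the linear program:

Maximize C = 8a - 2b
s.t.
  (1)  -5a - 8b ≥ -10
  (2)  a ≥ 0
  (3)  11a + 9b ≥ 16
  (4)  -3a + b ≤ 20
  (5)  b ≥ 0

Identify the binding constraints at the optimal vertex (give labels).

Vertices and C = 8a - 2b:
  (38/43, 30/43) → C = 244/43
  (2, 0) → C = 16
  (16/11, 0) → C = 128/11

The maximum is at (2, 0). Substituting into each constraint, equality holds for (1) and (5); the remaining constraints have slack.

(1) and (5)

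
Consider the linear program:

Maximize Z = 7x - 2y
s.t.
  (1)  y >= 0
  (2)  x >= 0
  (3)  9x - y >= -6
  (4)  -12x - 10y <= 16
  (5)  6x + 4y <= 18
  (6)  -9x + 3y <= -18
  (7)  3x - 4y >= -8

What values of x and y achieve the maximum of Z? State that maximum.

x = 3, y = 0, maximum Z = 21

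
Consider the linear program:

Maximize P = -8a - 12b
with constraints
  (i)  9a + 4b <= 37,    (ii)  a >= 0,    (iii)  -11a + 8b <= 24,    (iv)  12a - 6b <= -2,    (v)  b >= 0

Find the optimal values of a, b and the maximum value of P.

a = 0, b = 1/3, maximum P = -4

Vertices and P = -8a - 12b:
  (50/29, 623/116) → P = -2269/29
  (107/51, 77/17) → P = -3628/51
  (0, 3) → P = -36
  (0, 1/3) → P = -4

The binding constraints are a = 0 and 12a - 6b = -2.
Solving simultaneously gives a = 0, b = 1/3.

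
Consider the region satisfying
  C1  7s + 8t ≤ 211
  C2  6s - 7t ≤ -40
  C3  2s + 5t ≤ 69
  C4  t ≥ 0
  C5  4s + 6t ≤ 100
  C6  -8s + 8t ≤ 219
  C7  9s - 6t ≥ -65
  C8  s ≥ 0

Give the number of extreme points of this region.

4

Intersecting each pair of boundary lines and keeping only the points that satisfy every inequality leaves:
  (283/44, 247/22)
  (0, 40/7)
  (89/57, 751/57)
  (0, 65/6)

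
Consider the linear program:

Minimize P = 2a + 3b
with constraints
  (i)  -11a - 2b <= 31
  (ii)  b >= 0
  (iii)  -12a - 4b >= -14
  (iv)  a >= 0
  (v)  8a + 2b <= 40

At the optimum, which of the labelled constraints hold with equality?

Corner points and P = 2a + 3b:
  (7/6, 0) → P = 7/3
  (0, 0) → P = 0
  (0, 7/2) → P = 21/2

The minimum is at (0, 0). Substituting into each constraint, equality holds for (ii) and (iv); the remaining constraints have slack.

(ii) and (iv)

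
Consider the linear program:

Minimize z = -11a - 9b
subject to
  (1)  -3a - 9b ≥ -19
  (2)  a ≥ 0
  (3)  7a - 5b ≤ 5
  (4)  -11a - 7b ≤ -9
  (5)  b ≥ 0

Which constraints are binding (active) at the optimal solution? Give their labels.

Corner points and z = -11a - 9b:
  (0, 19/9) → z = -19
  (70/39, 59/39) → z = -1301/39
  (0, 9/7) → z = -81/7
  (10/13, 1/13) → z = -119/13

The minimum is at (70/39, 59/39). Substituting into each constraint, equality holds for (1) and (3); the remaining constraints have slack.

(1) and (3)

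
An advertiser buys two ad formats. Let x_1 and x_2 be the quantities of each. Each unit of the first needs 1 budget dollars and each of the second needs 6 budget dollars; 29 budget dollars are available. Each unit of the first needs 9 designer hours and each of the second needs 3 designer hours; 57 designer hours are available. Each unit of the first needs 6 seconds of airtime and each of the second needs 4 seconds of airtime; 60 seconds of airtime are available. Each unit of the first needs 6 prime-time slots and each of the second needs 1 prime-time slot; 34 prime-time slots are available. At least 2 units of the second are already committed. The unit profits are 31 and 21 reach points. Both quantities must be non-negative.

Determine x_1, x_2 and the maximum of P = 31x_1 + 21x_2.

x_1 = 5, x_2 = 4, maximum P = 239

Extreme points and P = 31x_1 + 21x_2:
  (0, 29/6) → P = 203/2
  (0, 2) → P = 42
  (5, 4) → P = 239
  (16/3, 2) → P = 622/3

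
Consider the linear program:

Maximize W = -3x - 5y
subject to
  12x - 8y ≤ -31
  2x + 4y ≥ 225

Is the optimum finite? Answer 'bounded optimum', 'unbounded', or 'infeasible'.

From the feasible point (419/16, 1381/32), moving in the direction (-4, 2) keeps every constraint satisfied while W increases without bound.

unbounded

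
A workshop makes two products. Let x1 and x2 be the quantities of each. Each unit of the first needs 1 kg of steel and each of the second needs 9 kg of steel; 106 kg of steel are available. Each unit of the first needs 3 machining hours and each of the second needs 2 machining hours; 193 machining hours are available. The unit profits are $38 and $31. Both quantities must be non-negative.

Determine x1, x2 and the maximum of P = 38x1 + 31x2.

Vertices and P = 38x1 + 31x2:
  (0, 0) → P = 0
  (0, 106/9) → P = 3286/9
  (193/3, 0) → P = 7334/3
  (61, 5) → P = 2473

x1 = 61, x2 = 5, maximum P = 2473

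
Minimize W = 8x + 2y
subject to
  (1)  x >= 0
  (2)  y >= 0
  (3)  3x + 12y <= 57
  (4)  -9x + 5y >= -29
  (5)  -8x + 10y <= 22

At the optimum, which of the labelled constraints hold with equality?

Vertices and W = 8x + 2y:
  (0, 0) → W = 0
  (0, 11/5) → W = 22/5
  (29/9, 0) → W = 232/9
  (211/41, 142/41) → W = 1972/41
  (17/7, 29/7) → W = 194/7

The minimum is at (0, 0). Substituting into each constraint, equality holds for (1) and (2); the remaining constraints have slack.

(1) and (2)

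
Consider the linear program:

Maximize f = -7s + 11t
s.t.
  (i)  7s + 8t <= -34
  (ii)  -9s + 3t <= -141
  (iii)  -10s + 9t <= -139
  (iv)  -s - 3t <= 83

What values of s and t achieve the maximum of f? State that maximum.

s = 342/31, t = -431/31, maximum f = -7135/31

At the optimal vertex, 7s + 8t = -34 and -9s + 3t = -141.
Solving simultaneously gives s = 342/31, t = -431/31.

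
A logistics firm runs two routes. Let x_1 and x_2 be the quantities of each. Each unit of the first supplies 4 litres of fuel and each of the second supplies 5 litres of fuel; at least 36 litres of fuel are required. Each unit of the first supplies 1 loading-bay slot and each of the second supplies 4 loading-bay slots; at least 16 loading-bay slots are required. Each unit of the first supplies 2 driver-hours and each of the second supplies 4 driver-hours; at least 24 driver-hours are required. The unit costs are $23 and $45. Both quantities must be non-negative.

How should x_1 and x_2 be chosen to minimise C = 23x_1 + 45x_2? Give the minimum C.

x_1 = 4, x_2 = 4, minimum C = 272

Extreme points and C = 23x_1 + 45x_2:
  (0, 36/5) → C = 324
  (16, 0) → C = 368
  (4, 4) → C = 272
  (8, 2) → C = 274
The feasible region is unbounded (it extends along (0, 1), (1, 0)), but C strictly increases along every unbounded feasible direction, so there is no improving ray and the minimum is attained at a vertex.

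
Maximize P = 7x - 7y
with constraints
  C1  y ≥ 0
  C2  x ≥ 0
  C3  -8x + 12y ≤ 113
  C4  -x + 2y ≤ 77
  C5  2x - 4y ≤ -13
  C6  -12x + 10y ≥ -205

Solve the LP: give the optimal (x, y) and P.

x = 475/14, y = 283/14, maximum P = 96

Extreme points and P = 7x - 7y:
  (0, 113/12) → P = -791/12
  (0, 13/4) → P = -91/4
  (1795/32, 749/16) → P = 2079/32
  (475/14, 283/14) → P = 96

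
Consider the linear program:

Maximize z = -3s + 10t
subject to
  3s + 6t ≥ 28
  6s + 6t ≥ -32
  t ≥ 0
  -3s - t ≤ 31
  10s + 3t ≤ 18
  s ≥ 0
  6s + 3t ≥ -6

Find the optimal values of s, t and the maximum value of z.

Feasible corners and z = -3s + 10t:
  (8/17, 226/51) → z = 2188/51
  (0, 14/3) → z = 140/3
  (0, 6) → z = 60

s = 0, t = 6, maximum z = 60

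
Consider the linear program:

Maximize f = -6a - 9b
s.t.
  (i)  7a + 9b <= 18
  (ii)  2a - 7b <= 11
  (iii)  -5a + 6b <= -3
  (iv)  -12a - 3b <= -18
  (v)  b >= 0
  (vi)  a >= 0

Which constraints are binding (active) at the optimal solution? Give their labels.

Corner points and f = -6a - 9b:
  (45/29, 23/29) → f = -477/29
  (18/7, 0) → f = -108/7
  (39/29, 18/29) → f = -396/29
  (3/2, 0) → f = -9

The maximum is at (3/2, 0). Substituting into each constraint, equality holds for (iv) and (v); the remaining constraints have slack.

(iv) and (v)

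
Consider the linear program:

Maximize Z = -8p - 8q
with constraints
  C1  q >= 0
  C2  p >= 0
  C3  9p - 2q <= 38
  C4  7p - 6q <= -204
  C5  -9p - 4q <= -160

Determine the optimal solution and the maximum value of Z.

Extreme points and Z = -8p - 8q:
  (0, 40) → Z = -320
  (159/10, 1051/20) → Z = -2738/5
  (72/41, 1478/41) → Z = -12400/41
The feasible region is unbounded (it extends along (0, 1), (2, 9)), but Z strictly decreases along every unbounded feasible direction, so there is no improving ray and the maximum is attained at a vertex.

p = 72/41, q = 1478/41, maximum Z = -12400/41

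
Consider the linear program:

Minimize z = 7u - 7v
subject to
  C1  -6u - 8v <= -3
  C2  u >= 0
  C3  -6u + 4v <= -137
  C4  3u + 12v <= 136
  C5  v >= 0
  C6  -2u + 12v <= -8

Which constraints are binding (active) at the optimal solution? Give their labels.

Extreme points and z = 7u - 7v:
  (137/6, 0) → z = 959/6
  (403/16, 113/32) → z = 4851/32
  (136/3, 0) → z = 952/3
  (144/5, 62/15) → z = 518/3

The minimum is at (403/16, 113/32). Substituting into each constraint, equality holds for C3 and C6; the remaining constraints have slack.

C3 and C6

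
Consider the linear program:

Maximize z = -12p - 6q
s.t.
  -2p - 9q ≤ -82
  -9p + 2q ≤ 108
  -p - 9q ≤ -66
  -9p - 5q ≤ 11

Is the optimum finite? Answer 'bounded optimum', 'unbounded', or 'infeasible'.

Corner points and z = -12p - 6q:
  (16, 50/9) → z = -676/3
  (-509/71, 760/71) → z = 1548/71
  (-562/63, 97/7) → z = 502/21
The feasible region has finitely many vertices and no improving ray; the maximum is 502/21 at (-562/63, 97/7).

bounded optimum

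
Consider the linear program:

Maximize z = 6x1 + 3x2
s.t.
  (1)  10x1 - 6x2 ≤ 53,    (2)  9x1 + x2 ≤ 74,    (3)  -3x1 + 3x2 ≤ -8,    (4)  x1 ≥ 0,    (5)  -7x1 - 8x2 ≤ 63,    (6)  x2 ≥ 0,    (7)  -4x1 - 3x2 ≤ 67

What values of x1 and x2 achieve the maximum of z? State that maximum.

Extreme points and z = 6x1 + 3x2:
  (497/64, 263/64) → z = 3771/64
  (53/10, 0) → z = 159/5
  (23/3, 5) → z = 61
  (8/3, 0) → z = 16

The binding constraints are 9x1 + x2 = 74 and -3x1 + 3x2 = -8.
Solving simultaneously gives x1 = 23/3, x2 = 5.

x1 = 23/3, x2 = 5, maximum z = 61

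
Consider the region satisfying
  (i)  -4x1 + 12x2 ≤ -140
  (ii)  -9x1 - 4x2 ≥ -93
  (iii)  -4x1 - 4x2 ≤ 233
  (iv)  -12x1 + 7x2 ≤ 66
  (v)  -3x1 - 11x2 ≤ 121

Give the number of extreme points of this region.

Of the 10 pairwise boundary intersections, those satisfying every inequality are:
  (419/31, -222/31)
  (11/10, -113/10)
  (1507/87, -456/29)

3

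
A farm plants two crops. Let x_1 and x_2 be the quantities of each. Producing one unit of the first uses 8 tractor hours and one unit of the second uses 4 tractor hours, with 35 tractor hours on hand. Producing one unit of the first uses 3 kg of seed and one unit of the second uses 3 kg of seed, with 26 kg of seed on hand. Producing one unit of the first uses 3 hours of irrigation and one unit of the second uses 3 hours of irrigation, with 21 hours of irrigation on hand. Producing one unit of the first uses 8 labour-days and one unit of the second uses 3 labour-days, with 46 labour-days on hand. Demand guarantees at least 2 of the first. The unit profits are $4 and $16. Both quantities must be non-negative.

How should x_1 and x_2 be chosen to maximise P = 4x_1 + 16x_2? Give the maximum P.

x_1 = 2, x_2 = 19/4, maximum P = 84

Vertices and P = 4x_1 + 16x_2:
  (35/8, 0) → P = 35/2
  (2, 0) → P = 8
  (2, 19/4) → P = 84

The optimum lies where 8x_1 + 4x_2 = 35 and x_1 = 2.
Solving simultaneously gives x_1 = 2, x_2 = 19/4.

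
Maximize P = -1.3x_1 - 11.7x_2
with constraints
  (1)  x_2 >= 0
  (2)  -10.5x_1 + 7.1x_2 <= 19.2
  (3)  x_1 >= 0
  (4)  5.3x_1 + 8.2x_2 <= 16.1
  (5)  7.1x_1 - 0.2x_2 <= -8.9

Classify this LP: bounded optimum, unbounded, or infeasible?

infeasible

The boundaries x_2 = 0 and -10.5x_1 + 7.1x_2 = 19.2 meet at (-64/35, 0), but that point violates x_1 ≥ 0. Every candidate vertex is excluded by some other constraint, so the feasible region is empty.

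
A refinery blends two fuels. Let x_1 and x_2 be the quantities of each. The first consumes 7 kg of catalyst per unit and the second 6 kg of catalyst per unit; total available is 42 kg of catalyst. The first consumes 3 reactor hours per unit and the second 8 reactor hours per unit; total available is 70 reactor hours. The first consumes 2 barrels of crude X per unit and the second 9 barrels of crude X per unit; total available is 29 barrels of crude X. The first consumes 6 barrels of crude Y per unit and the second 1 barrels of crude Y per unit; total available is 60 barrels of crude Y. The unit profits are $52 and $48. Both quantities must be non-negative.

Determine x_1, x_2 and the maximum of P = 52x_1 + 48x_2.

x_1 = 4, x_2 = 7/3, maximum P = 320

Feasible corners and P = 52x_1 + 48x_2:
  (0, 0) → P = 0
  (0, 29/9) → P = 464/3
  (6, 0) → P = 312
  (4, 7/3) → P = 320

The optimum lies where 7x_1 + 6x_2 = 42 and 2x_1 + 9x_2 = 29.
Solving simultaneously gives x_1 = 4, x_2 = 7/3.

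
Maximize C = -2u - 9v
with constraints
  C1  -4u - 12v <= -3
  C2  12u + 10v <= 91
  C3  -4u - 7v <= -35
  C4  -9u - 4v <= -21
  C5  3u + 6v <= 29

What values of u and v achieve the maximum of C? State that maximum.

u = 287/44, v = 14/11, maximum C = -49/2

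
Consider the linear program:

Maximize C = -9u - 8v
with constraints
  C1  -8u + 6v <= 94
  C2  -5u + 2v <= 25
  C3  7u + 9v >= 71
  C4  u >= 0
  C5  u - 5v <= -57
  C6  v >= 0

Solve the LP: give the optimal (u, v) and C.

u = 0, v = 57/5, maximum C = -456/5

Extreme points and C = -9u - 8v:
  (19/7, 135/7) → C = -1251/7
  (0, 25/2) → C = -100
  (0, 57/5) → C = -456/5
The feasible region is unbounded (it extends along (3, 4), (5, 1)), but C strictly decreases along every unbounded feasible direction, so there is no improving ray and the maximum is attained at a vertex.

The binding constraints are u = 0 and u - 5v = -57.
Solving simultaneously gives u = 0, v = 57/5.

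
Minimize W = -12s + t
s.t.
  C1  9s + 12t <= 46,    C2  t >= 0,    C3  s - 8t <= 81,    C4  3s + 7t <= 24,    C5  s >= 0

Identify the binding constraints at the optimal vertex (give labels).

C1 and C2

Feasible corners and W = -12s + t:
  (46/9, 0) → W = -184/3
  (34/27, 26/9) → W = -110/9
  (0, 0) → W = 0
  (0, 24/7) → W = 24/7

The minimum is at (46/9, 0). Substituting into each constraint, equality holds for C1 and C2; the remaining constraints have slack.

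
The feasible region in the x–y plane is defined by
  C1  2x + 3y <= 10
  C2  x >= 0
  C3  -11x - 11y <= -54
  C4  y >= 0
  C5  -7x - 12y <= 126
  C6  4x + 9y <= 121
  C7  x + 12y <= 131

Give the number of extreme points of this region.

3

The feasible vertices (each the meet of two boundaries and inside every other half-plane) are:
  (52/11, 2/11)
  (5, 0)
  (54/11, 0)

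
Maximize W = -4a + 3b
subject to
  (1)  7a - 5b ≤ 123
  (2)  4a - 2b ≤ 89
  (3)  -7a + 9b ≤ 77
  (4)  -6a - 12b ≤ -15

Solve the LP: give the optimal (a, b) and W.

a = -263/46, b = 189/46, maximum W = 1619/46

Vertices and W = -4a + 3b:
  (199/6, 131/6) → W = -403/6
  (517/38, -211/38) → W = -2701/38
  (955/22, 931/22) → W = -1027/22
  (-263/46, 189/46) → W = 1619/46

The binding constraints are -7a + 9b = 77 and -6a - 12b = -15.
Solving simultaneously gives a = -263/46, b = 189/46.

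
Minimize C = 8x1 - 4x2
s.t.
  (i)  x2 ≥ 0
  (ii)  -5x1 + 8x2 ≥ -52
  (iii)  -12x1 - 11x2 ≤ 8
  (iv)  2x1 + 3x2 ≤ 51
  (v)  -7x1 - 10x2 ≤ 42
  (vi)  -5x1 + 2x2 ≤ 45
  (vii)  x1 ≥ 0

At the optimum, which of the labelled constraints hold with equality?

(iv) and (vii)

Corner points and C = 8x1 - 4x2:
  (52/5, 0) → C = 416/5
  (0, 0) → C = 0
  (564/31, 151/31) → C = 3908/31
  (0, 17) → C = -68

The minimum is at (0, 17). Substituting into each constraint, equality holds for (iv) and (vii); the remaining constraints have slack.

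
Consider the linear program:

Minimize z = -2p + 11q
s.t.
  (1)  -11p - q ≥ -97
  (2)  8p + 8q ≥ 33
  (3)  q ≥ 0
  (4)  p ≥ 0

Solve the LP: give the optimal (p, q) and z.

p = 97/11, q = 0, minimum z = -194/11

At the optimal vertex, -11p - q = -97 and q = 0.
Solving simultaneously gives p = 97/11, q = 0.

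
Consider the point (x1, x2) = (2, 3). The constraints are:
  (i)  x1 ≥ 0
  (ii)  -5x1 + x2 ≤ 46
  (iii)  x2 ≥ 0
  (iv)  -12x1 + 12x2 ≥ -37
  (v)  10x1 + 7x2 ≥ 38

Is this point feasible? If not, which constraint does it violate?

(i): 2 ≥ 0 ✓
(ii): -7 ≤ 46 ✓
(iii): 3 ≥ 0 ✓
(iv): 12 ≥ -37 ✓
(v): 41 ≥ 38 ✓

feasible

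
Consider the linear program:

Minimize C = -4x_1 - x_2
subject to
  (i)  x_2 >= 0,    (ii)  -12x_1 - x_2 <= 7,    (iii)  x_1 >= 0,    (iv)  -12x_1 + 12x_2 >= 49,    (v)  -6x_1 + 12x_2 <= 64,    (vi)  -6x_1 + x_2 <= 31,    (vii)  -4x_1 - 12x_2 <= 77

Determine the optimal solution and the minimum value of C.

Feasible corners and C = -4x_1 - x_2:
  (0, 49/12) → C = -49/12
  (0, 16/3) → C = -16/3
  (5/2, 79/12) → C = -199/12

At the optimal vertex, -12x_1 + 12x_2 = 49 and -6x_1 + 12x_2 = 64.
Solving simultaneously gives x_1 = 5/2, x_2 = 79/12.

x_1 = 5/2, x_2 = 79/12, minimum C = -199/12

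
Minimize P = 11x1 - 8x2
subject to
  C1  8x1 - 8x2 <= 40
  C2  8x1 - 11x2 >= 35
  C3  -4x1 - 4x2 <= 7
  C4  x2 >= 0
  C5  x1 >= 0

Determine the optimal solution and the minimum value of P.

x1 = 35/8, x2 = 0, minimum P = 385/8

Extreme points and P = 11x1 - 8x2:
  (20/3, 5/3) → P = 60
  (5, 0) → P = 55
  (35/8, 0) → P = 385/8

The optimum lies where 8x1 - 11x2 = 35 and x2 = 0.
Solving simultaneously gives x1 = 35/8, x2 = 0.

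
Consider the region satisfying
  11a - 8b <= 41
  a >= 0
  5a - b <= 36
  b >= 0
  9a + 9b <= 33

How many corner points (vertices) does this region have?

3

Of the 10 pairwise boundary intersections, those satisfying every inequality are:
  (0, 0)
  (0, 11/3)
  (11/3, 0)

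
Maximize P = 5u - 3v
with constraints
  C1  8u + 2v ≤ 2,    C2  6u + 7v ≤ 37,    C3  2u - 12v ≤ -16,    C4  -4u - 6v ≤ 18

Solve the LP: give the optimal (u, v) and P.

u = -2/25, v = 33/25, maximum P = -109/25

Extreme points and P = 5u - 3v:
  (-15/11, 71/11) → P = -288/11
  (-2/25, 33/25) → P = -109/25
  (-26/5, 7/15) → P = -137/5
The feasible region is unbounded (it extends along (-3, 2), (-7, 6)), but P strictly decreases along every unbounded feasible direction, so there is no improving ray and the maximum is attained at a vertex.

The binding constraints are 8u + 2v = 2 and 2u - 12v = -16.
Solving simultaneously gives u = -2/25, v = 33/25.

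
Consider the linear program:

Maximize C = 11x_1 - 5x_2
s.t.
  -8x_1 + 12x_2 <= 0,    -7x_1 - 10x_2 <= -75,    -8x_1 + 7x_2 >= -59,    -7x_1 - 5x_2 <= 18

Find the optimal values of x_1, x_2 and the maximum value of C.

x_1 = 177/10, x_2 = 59/5, maximum C = 1357/10

Extreme points and C = 11x_1 - 5x_2:
  (225/41, 150/41) → C = 1725/41
  (177/10, 59/5) → C = 1357/10
  (1115/129, 187/129) → C = 11330/129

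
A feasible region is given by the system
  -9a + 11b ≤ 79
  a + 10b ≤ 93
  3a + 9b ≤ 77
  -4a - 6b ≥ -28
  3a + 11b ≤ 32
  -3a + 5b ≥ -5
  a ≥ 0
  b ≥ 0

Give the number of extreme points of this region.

5

The feasible vertices (each the meet of two boundaries and inside every other half-plane) are:
  (58/13, 22/13)
  (85/19, 32/19)
  (0, 32/11)
  (5/3, 0)
  (0, 0)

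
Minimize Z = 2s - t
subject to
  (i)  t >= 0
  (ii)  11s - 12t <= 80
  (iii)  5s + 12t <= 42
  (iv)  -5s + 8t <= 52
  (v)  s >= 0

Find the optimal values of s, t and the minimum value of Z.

Extreme points and Z = 2s - t:
  (80/11, 0) → Z = 160/11
  (0, 0) → Z = 0
  (61/8, 31/96) → Z = 1433/96
  (0, 7/2) → Z = -7/2

The optimum lies where 5s + 12t = 42 and s = 0.
Solving simultaneously gives s = 0, t = 7/2.

s = 0, t = 7/2, minimum Z = -7/2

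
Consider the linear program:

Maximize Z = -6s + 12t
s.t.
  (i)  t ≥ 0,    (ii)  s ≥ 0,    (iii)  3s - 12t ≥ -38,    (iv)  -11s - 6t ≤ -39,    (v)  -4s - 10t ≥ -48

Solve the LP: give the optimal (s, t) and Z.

Vertices and Z = -6s + 12t:
  (39/11, 0) → Z = -234/11
  (12, 0) → Z = -72
  (8/5, 107/30) → Z = 166/5
  (98/39, 148/39) → Z = 396/13

The optimum lies where 3s - 12t = -38 and -11s - 6t = -39.
Solving simultaneously gives s = 8/5, t = 107/30.

s = 8/5, t = 107/30, maximum Z = 166/5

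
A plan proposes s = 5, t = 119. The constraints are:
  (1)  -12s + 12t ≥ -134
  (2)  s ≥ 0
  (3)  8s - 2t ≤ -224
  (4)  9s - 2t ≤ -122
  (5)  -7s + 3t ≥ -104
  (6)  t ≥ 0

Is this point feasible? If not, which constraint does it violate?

Constraint (3): 8s - 2t = -198, which is not ≤ -224. All other constraints are satisfied.

not feasible — violates (3)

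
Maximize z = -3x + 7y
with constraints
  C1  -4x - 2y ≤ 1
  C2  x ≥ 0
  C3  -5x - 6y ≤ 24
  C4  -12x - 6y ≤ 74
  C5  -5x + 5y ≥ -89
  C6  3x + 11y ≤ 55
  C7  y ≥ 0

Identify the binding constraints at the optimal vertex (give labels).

C2 and C6

Extreme points and z = -3x + 7y:
  (0, 5) → z = 35
  (0, 0) → z = 0
  (627/35, 4/35) → z = -1853/35
  (89/5, 0) → z = -267/5

The maximum is at (0, 5). Substituting into each constraint, equality holds for C2 and C6; the remaining constraints have slack.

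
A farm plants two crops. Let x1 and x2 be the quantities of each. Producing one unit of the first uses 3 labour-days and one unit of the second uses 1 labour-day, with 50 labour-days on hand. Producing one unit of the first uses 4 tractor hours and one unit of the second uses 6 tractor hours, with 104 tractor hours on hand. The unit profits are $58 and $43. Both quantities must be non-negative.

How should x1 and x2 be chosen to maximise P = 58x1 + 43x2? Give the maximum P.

Corner points and P = 58x1 + 43x2:
  (0, 0) → P = 0
  (0, 52/3) → P = 2236/3
  (50/3, 0) → P = 2900/3
  (14, 8) → P = 1156

The optimum lies where 3x1 + x2 = 50 and 4x1 + 6x2 = 104.
Solving simultaneously gives x1 = 14, x2 = 8.

x1 = 14, x2 = 8, maximum P = 1156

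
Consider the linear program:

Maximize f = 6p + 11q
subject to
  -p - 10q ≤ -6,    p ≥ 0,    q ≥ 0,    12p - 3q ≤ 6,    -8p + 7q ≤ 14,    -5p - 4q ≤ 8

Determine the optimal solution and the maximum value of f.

The binding constraints are 12p - 3q = 6 and -8p + 7q = 14.
Solving simultaneously gives p = 7/5, q = 18/5.

p = 7/5, q = 18/5, maximum f = 48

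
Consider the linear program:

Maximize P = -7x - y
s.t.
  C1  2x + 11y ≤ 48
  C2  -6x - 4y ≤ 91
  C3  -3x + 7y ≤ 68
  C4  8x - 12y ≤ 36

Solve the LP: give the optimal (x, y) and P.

x = -101/6, y = 5/2, maximum P = 346/3

The optimum lies where -6x - 4y = 91 and -3x + 7y = 68.
Solving simultaneously gives x = -101/6, y = 5/2.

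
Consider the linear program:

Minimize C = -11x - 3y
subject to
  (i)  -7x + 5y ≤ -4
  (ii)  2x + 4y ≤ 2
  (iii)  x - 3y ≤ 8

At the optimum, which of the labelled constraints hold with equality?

(ii) and (iii)

Corner points and C = -11x - 3y:
  (13/19, 3/19) → C = -8
  (-7/4, -13/4) → C = 29
  (19/5, -7/5) → C = -188/5

The minimum is at (19/5, -7/5). Substituting into each constraint, equality holds for (ii) and (iii); the remaining constraints have slack.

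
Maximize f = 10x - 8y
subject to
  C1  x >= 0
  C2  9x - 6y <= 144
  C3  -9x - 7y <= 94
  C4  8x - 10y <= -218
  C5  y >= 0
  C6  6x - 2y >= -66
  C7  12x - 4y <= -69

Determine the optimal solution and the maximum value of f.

x = 91/44, y = 258/11, maximum f = -3673/22

Vertices and f = 10x - 8y:
  (0, 109/5) → f = -872/5
  (0, 33) → f = -264
  (91/44, 258/11) → f = -3673/22
The feasible region is unbounded (it extends along (1, 3)), but f strictly decreases along every unbounded feasible direction, so there is no improving ray and the maximum is attained at a vertex.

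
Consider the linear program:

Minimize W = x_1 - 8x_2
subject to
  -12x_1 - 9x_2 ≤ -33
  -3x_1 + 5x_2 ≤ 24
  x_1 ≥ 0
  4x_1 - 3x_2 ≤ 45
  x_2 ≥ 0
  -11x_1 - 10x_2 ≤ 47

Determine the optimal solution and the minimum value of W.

Corner points and W = x_1 - 8x_2:
  (0, 11/3) → W = -88/3
  (11/4, 0) → W = 11/4
  (0, 24/5) → W = -192/5
  (27, 21) → W = -141
  (45/4, 0) → W = 45/4

The binding constraints are -3x_1 + 5x_2 = 24 and 4x_1 - 3x_2 = 45.
Solving simultaneously gives x_1 = 27, x_2 = 21.

x_1 = 27, x_2 = 21, minimum W = -141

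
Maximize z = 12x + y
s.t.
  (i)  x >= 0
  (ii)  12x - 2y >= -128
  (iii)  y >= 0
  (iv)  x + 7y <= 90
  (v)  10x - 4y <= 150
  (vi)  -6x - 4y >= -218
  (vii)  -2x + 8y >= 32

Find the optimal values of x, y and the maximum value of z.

Corner points and z = 12x + y:
  (0, 90/7) → z = 90/7
  (0, 4) → z = 4
  (705/37, 375/37) → z = 8835/37
  (166/9, 155/18) → z = 4139/18

x = 705/37, y = 375/37, maximum z = 8835/37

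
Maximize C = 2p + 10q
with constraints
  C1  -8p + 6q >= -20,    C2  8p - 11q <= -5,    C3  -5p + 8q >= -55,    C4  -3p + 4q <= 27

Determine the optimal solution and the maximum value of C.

p = 121/7, q = 138/7, maximum C = 1622/7

Vertices and C = 2p + 10q:
  (25/4, 5) → C = 125/2
  (121/7, 138/7) → C = 1622/7
  (-215/3, -155/3) → C = -660
  (-109, -75) → C = -968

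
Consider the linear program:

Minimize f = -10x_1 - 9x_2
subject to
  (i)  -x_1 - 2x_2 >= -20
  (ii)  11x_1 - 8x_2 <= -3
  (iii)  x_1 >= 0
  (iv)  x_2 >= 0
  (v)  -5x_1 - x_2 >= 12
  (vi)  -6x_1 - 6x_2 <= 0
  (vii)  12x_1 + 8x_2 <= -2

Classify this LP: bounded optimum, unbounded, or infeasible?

The boundaries -x_1 - 2x_2 = -20 and -6x_1 - 6x_2 = 0 meet at (-20, 20), but that point violates x_1 ≥ 0. Every candidate vertex is excluded by some other constraint, so the feasible region is empty.

infeasible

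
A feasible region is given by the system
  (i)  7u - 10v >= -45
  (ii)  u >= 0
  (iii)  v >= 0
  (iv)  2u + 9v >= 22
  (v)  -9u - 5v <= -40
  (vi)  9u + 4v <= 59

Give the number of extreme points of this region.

Of the 15 pairwise boundary intersections, those satisfying every inequality are:
  (7/5, 137/25)
  (205/59, 409/59)
  (250/71, 118/71)
  (443/73, 80/73)

4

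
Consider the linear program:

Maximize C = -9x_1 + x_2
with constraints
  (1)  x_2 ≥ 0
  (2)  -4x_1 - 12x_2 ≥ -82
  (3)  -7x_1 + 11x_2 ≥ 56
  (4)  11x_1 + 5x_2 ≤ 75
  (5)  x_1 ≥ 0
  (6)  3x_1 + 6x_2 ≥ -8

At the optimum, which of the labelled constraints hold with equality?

Vertices and C = -9x_1 + x_2:
  (115/64, 399/64) → C = -159/16
  (0, 41/6) → C = 41/6
  (0, 56/11) → C = 56/11

The maximum is at (0, 41/6). Substituting into each constraint, equality holds for (2) and (5); the remaining constraints have slack.

(2) and (5)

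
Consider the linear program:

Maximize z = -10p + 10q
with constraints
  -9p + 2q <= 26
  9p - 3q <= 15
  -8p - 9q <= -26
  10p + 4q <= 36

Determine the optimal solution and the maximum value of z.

p = -4/7, q = 73/7, maximum z = 110

Vertices and z = -10p + 10q:
  (-182/97, 442/97) → z = 6240/97
  (-4/7, 73/7) → z = 110
  (71/35, 38/35) → z = -66/7
  (28/11, 29/11) → z = 10/11

The optimum lies where -9p + 2q = 26 and 10p + 4q = 36.
Solving simultaneously gives p = -4/7, q = 73/7.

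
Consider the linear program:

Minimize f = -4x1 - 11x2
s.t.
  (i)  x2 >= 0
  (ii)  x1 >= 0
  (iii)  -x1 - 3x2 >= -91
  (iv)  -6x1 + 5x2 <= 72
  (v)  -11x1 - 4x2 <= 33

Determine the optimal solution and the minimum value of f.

x1 = 91, x2 = 0, minimum f = -364

Vertices and f = -4x1 - 11x2:
  (0, 0) → f = 0
  (91, 0) → f = -364
  (0, 72/5) → f = -792/5
  (239/23, 618/23) → f = -7754/23

The optimum lies where x2 = 0 and -x1 - 3x2 = -91.
Solving simultaneously gives x1 = 91, x2 = 0.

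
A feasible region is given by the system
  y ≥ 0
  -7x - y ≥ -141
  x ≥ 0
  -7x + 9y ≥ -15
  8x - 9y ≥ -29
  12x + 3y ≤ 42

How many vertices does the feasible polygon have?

The feasible vertices (each the meet of two boundaries and inside every other half-plane) are:
  (0, 0)
  (15/7, 0)
  (0, 29/9)
  (141/43, 38/43)
  (97/44, 57/11)

5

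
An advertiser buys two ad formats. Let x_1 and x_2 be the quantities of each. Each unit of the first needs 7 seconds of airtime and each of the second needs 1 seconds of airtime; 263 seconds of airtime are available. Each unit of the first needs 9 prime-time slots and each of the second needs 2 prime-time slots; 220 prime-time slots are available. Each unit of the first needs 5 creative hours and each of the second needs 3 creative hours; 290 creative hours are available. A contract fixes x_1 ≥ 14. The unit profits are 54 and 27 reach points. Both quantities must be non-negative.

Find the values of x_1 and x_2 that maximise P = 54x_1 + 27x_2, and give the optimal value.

x_1 = 14, x_2 = 47, maximum P = 2025

Vertices and P = 54x_1 + 27x_2:
  (220/9, 0) → P = 1320
  (14, 0) → P = 756
  (14, 47) → P = 2025

At the optimal vertex, 9x_1 + 2x_2 = 220 and x_1 = 14.
Solving simultaneously gives x_1 = 14, x_2 = 47.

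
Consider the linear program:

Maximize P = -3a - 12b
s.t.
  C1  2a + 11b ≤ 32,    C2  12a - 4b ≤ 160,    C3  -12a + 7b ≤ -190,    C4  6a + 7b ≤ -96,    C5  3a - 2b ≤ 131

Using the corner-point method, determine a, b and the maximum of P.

a = -179, b = -334, maximum P = 4545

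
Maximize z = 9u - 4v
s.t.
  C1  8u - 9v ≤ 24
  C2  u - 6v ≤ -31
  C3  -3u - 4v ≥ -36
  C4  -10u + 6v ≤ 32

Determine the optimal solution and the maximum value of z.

u = 46/11, v = 129/22, maximum z = 156/11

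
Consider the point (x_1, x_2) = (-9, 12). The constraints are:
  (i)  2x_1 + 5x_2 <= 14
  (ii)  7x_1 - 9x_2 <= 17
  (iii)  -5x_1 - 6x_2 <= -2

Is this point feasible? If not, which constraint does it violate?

not feasible — violates (i)

Constraint (i): 2x_1 + 5x_2 = 42, which is not ≤ 14. All other constraints are satisfied.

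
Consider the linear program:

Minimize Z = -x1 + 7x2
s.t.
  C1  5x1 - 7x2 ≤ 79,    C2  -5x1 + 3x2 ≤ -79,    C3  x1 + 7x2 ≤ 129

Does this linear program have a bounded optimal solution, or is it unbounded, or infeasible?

bounded optimum

Extreme points and Z = -x1 + 7x2:
  (79/5, 0) → Z = -79/5
  (104/3, 283/21) → Z = 179/3
  (470/19, 283/19) → Z = 1511/19
The feasible region has finitely many vertices and no improving ray; the minimum is -79/5 at (79/5, 0).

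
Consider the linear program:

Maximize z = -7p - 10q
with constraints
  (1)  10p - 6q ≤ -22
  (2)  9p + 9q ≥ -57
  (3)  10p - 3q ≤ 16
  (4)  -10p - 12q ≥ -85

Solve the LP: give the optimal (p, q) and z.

p = -15/4, q = -31/12, maximum z = 625/12

Extreme points and z = -7p - 10q:
  (-15/4, -31/12) → z = 625/12
  (41/30, 107/18) → z = -6211/90
  (-161/2, 445/6) → z = -1069/6

The binding constraints are 10p - 6q = -22 and 9p + 9q = -57.
Solving simultaneously gives p = -15/4, q = -31/12.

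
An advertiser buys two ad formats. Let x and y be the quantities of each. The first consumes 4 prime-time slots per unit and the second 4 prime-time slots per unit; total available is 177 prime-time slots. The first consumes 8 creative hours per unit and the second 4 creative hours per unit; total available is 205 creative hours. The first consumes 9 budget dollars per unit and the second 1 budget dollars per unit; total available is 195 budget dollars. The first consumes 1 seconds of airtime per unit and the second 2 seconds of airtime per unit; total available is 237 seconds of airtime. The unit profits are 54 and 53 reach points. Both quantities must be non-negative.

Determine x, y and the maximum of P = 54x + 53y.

Feasible corners and P = 54x + 53y:
  (0, 0) → P = 0
  (0, 177/4) → P = 9381/4
  (65/3, 0) → P = 1170
  (7, 149/4) → P = 9409/4
  (575/28, 285/28) → P = 46155/28

At the optimal vertex, 4x + 4y = 177 and 8x + 4y = 205.
Solving simultaneously gives x = 7, y = 149/4.

x = 7, y = 149/4, maximum P = 9409/4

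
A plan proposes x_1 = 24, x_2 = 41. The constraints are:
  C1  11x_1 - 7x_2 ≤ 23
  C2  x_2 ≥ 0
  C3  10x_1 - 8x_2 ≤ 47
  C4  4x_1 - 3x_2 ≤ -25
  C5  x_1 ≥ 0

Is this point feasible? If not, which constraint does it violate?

feasible

C1: -23 ≤ 23 ✓
C2: 41 ≥ 0 ✓
C3: -88 ≤ 47 ✓
C4: -27 ≤ -25 ✓
C5: 24 ≥ 0 ✓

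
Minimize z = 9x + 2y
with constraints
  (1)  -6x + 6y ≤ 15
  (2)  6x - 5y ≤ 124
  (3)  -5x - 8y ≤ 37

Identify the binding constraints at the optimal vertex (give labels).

(1) and (3)

Vertices and z = 9x + 2y:
  (273/2, 139) → z = 3013/2
  (-57/13, -49/26) → z = -562/13
  (807/73, -842/73) → z = 5579/73

The minimum is at (-57/13, -49/26). Substituting into each constraint, equality holds for (1) and (3); the remaining constraints have slack.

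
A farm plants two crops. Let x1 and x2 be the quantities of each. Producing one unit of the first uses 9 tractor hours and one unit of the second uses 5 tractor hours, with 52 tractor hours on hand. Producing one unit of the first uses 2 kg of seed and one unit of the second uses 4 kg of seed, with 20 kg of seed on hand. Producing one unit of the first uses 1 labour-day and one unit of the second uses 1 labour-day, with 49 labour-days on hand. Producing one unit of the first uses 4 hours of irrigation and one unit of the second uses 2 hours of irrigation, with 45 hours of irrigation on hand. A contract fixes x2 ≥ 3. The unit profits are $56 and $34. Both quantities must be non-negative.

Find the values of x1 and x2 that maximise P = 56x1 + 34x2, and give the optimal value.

x1 = 4, x2 = 3, maximum P = 326

Vertices and P = 56x1 + 34x2:
  (0, 5) → P = 170
  (0, 3) → P = 102
  (4, 3) → P = 326

The optimum lies where 2x1 + 4x2 = 20 and x2 = 3.
Solving simultaneously gives x1 = 4, x2 = 3.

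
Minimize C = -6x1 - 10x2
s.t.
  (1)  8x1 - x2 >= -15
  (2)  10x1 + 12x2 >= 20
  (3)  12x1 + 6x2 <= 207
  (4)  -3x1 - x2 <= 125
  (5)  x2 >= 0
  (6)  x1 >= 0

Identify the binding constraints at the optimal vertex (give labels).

(1) and (3)

Corner points and C = -6x1 - 10x2:
  (39/20, 153/5) → C = -3177/10
  (0, 15) → C = -150
  (2, 0) → C = -12
  (0, 5/3) → C = -50/3
  (69/4, 0) → C = -207/2

The minimum is at (39/20, 153/5). Substituting into each constraint, equality holds for (1) and (3); the remaining constraints have slack.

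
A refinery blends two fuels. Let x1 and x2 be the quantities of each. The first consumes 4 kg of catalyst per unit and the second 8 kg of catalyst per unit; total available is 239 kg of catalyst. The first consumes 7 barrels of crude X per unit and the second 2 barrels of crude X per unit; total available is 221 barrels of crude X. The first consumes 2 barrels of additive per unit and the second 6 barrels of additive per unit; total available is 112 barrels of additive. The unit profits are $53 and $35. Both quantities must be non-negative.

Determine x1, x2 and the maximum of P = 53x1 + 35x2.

x1 = 29, x2 = 9, maximum P = 1852

Feasible corners and P = 53x1 + 35x2:
  (0, 0) → P = 0
  (0, 56/3) → P = 1960/3
  (221/7, 0) → P = 11713/7
  (29, 9) → P = 1852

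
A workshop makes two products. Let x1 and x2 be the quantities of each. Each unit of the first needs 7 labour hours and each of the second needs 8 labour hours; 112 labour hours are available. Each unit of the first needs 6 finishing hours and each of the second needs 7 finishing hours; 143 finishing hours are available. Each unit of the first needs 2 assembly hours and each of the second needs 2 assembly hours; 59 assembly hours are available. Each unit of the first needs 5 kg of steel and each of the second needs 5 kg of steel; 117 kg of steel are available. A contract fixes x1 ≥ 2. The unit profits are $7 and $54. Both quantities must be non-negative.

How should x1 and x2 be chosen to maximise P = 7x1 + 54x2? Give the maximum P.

x1 = 2, x2 = 49/4, maximum P = 1351/2

Corner points and P = 7x1 + 54x2:
  (16, 0) → P = 112
  (2, 0) → P = 14
  (2, 49/4) → P = 1351/2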